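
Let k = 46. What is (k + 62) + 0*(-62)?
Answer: 108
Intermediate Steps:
(k + 62) + 0*(-62) = (46 + 62) + 0*(-62) = 108 + 0 = 108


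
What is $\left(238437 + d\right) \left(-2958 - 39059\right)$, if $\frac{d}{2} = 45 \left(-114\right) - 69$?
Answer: $-9581514663$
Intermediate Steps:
$d = -10398$ ($d = 2 \left(45 \left(-114\right) - 69\right) = 2 \left(-5130 - 69\right) = 2 \left(-5199\right) = -10398$)
$\left(238437 + d\right) \left(-2958 - 39059\right) = \left(238437 - 10398\right) \left(-2958 - 39059\right) = 228039 \left(-42017\right) = -9581514663$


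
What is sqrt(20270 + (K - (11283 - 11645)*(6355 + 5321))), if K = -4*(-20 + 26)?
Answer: sqrt(4246958) ≈ 2060.8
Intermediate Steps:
K = -24 (K = -4*6 = -24)
sqrt(20270 + (K - (11283 - 11645)*(6355 + 5321))) = sqrt(20270 + (-24 - (11283 - 11645)*(6355 + 5321))) = sqrt(20270 + (-24 - (-362)*11676)) = sqrt(20270 + (-24 - 1*(-4226712))) = sqrt(20270 + (-24 + 4226712)) = sqrt(20270 + 4226688) = sqrt(4246958)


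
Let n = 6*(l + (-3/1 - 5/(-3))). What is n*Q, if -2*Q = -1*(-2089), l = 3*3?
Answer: -48047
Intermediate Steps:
l = 9
Q = -2089/2 (Q = -(-1)*(-2089)/2 = -1/2*2089 = -2089/2 ≈ -1044.5)
n = 46 (n = 6*(9 + (-3/1 - 5/(-3))) = 6*(9 + (-3*1 - 5*(-1/3))) = 6*(9 + (-3 + 5/3)) = 6*(9 - 4/3) = 6*(23/3) = 46)
n*Q = 46*(-2089/2) = -48047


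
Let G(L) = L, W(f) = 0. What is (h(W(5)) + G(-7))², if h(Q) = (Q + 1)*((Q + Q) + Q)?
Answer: 49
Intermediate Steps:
h(Q) = 3*Q*(1 + Q) (h(Q) = (1 + Q)*(2*Q + Q) = (1 + Q)*(3*Q) = 3*Q*(1 + Q))
(h(W(5)) + G(-7))² = (3*0*(1 + 0) - 7)² = (3*0*1 - 7)² = (0 - 7)² = (-7)² = 49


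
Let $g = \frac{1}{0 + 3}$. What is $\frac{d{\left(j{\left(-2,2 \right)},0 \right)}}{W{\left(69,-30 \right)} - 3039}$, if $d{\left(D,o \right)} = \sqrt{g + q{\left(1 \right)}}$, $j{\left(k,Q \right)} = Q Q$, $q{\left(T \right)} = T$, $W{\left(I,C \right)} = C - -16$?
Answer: $- \frac{2 \sqrt{3}}{9159} \approx -0.00037822$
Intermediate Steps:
$W{\left(I,C \right)} = 16 + C$ ($W{\left(I,C \right)} = C + 16 = 16 + C$)
$g = \frac{1}{3} \approx 0.33333$
$j{\left(k,Q \right)} = Q^{2}$
$d{\left(D,o \right)} = \frac{2 \sqrt{3}}{3}$ ($d{\left(D,o \right)} = \sqrt{\frac{1}{3} + 1} = \sqrt{\frac{4}{3}} = \frac{2 \sqrt{3}}{3}$)
$\frac{d{\left(j{\left(-2,2 \right)},0 \right)}}{W{\left(69,-30 \right)} - 3039} = \frac{\frac{2}{3} \sqrt{3}}{\left(16 - 30\right) - 3039} = \frac{\frac{2}{3} \sqrt{3}}{-14 - 3039} = \frac{\frac{2}{3} \sqrt{3}}{-3053} = \frac{2 \sqrt{3}}{3} \left(- \frac{1}{3053}\right) = - \frac{2 \sqrt{3}}{9159}$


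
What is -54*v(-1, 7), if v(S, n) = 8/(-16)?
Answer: 27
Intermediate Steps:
v(S, n) = -½ (v(S, n) = 8*(-1/16) = -½)
-54*v(-1, 7) = -54*(-½) = 27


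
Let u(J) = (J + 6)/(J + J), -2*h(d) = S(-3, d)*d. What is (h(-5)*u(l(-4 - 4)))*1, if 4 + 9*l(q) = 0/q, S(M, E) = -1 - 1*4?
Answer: 625/8 ≈ 78.125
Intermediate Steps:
S(M, E) = -5 (S(M, E) = -1 - 4 = -5)
l(q) = -4/9 (l(q) = -4/9 + (0/q)/9 = -4/9 + (⅑)*0 = -4/9 + 0 = -4/9)
h(d) = 5*d/2 (h(d) = -(-5)*d/2 = 5*d/2)
u(J) = (6 + J)/(2*J) (u(J) = (6 + J)/((2*J)) = (6 + J)*(1/(2*J)) = (6 + J)/(2*J))
(h(-5)*u(l(-4 - 4)))*1 = (((5/2)*(-5))*((6 - 4/9)/(2*(-4/9))))*1 = -25*(-9)*50/(4*4*9)*1 = -25/2*(-25/4)*1 = (625/8)*1 = 625/8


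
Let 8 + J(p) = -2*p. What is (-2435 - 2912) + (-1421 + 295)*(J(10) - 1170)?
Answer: 1343601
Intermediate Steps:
J(p) = -8 - 2*p
(-2435 - 2912) + (-1421 + 295)*(J(10) - 1170) = (-2435 - 2912) + (-1421 + 295)*((-8 - 2*10) - 1170) = -5347 - 1126*((-8 - 20) - 1170) = -5347 - 1126*(-28 - 1170) = -5347 - 1126*(-1198) = -5347 + 1348948 = 1343601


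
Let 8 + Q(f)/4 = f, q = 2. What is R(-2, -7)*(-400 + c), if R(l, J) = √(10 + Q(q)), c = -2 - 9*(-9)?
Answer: -321*I*√14 ≈ -1201.1*I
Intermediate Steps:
Q(f) = -32 + 4*f
c = 79 (c = -2 + 81 = 79)
R(l, J) = I*√14 (R(l, J) = √(10 + (-32 + 4*2)) = √(10 + (-32 + 8)) = √(10 - 24) = √(-14) = I*√14)
R(-2, -7)*(-400 + c) = (I*√14)*(-400 + 79) = (I*√14)*(-321) = -321*I*√14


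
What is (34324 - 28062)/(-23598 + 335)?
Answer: -6262/23263 ≈ -0.26918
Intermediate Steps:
(34324 - 28062)/(-23598 + 335) = 6262/(-23263) = 6262*(-1/23263) = -6262/23263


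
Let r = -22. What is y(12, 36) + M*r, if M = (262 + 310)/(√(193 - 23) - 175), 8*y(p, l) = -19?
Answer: 3407791/48728 + 12584*√170/30455 ≈ 75.322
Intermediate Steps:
y(p, l) = -19/8 (y(p, l) = (⅛)*(-19) = -19/8)
M = 572/(-175 + √170) (M = 572/(√170 - 175) = 572/(-175 + √170) ≈ -3.5317)
y(12, 36) + M*r = -19/8 + (-20020/6091 - 572*√170/30455)*(-22) = -19/8 + (440440/6091 + 12584*√170/30455) = 3407791/48728 + 12584*√170/30455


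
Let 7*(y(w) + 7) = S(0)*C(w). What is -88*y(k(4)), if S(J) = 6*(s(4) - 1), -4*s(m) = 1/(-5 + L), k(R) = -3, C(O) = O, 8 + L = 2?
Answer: 2764/7 ≈ 394.86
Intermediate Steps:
L = -6 (L = -8 + 2 = -6)
s(m) = 1/44 (s(m) = -1/(4*(-5 - 6)) = -1/4/(-11) = -1/4*(-1/11) = 1/44)
S(J) = -129/22 (S(J) = 6*(1/44 - 1) = 6*(-43/44) = -129/22)
y(w) = -7 - 129*w/154 (y(w) = -7 + (-129*w/22)/7 = -7 - 129*w/154)
-88*y(k(4)) = -88*(-7 - 129/154*(-3)) = -88*(-7 + 387/154) = -88*(-691/154) = 2764/7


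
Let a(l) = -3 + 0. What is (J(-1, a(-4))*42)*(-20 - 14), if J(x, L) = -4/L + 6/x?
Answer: 6664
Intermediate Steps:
a(l) = -3
(J(-1, a(-4))*42)*(-20 - 14) = ((-4/(-3) + 6/(-1))*42)*(-20 - 14) = ((-4*(-1/3) + 6*(-1))*42)*(-34) = ((4/3 - 6)*42)*(-34) = -14/3*42*(-34) = -196*(-34) = 6664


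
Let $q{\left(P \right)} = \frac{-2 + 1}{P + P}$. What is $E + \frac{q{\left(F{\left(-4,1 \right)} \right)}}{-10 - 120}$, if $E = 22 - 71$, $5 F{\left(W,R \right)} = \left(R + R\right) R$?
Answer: $- \frac{5095}{104} \approx -48.99$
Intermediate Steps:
$F{\left(W,R \right)} = \frac{2 R^{2}}{5}$ ($F{\left(W,R \right)} = \frac{\left(R + R\right) R}{5} = \frac{2 R R}{5} = \frac{2 R^{2}}{5}$)
$q{\left(P \right)} = - \frac{1}{2 P}$
$E = -49$ ($E = 22 - 71 = -49$)
$E + \frac{q{\left(F{\left(-4,1 \right)} \right)}}{-10 - 120} = -49 + \frac{\left(- \frac{1}{2}\right) \frac{1}{\frac{2}{5} \cdot 1^{2}}}{-10 - 120} = -49 + \frac{\left(- \frac{1}{2}\right) \frac{1}{\frac{2}{5} \cdot 1}}{-130} = -49 - \frac{\left(- \frac{1}{2}\right) \frac{1}{\frac{2}{5}}}{130} = -49 - \frac{\left(- \frac{1}{2}\right) \frac{5}{2}}{130} = -49 - - \frac{1}{104} = -49 + \frac{1}{104} = - \frac{5095}{104}$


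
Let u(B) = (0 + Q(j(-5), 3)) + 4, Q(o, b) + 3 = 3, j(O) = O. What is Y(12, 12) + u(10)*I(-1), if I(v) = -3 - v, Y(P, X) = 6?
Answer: -2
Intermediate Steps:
Q(o, b) = 0 (Q(o, b) = -3 + 3 = 0)
u(B) = 4 (u(B) = (0 + 0) + 4 = 0 + 4 = 4)
Y(12, 12) + u(10)*I(-1) = 6 + 4*(-3 - 1*(-1)) = 6 + 4*(-3 + 1) = 6 + 4*(-2) = 6 - 8 = -2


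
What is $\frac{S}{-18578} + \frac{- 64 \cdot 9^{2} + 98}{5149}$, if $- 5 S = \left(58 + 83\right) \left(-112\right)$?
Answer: $- \frac{39553682}{34163615} \approx -1.1578$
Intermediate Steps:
$S = \frac{15792}{5}$ ($S = - \frac{\left(58 + 83\right) \left(-112\right)}{5} = - \frac{141 \left(-112\right)}{5} = \left(- \frac{1}{5}\right) \left(-15792\right) = \frac{15792}{5} \approx 3158.4$)
$\frac{S}{-18578} + \frac{- 64 \cdot 9^{2} + 98}{5149} = \frac{15792}{5 \left(-18578\right)} + \frac{- 64 \cdot 9^{2} + 98}{5149} = \frac{15792}{5} \left(- \frac{1}{18578}\right) + \left(\left(-64\right) 81 + 98\right) \frac{1}{5149} = - \frac{1128}{6635} + \left(-5184 + 98\right) \frac{1}{5149} = - \frac{1128}{6635} - \frac{5086}{5149} = - \frac{39553682}{34163615}$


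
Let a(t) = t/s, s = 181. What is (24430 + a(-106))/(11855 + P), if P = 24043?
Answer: 736954/1082923 ≈ 0.68052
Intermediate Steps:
a(t) = t/181
(24430 + a(-106))/(11855 + P) = (24430 + (1/181)*(-106))/(11855 + 24043) = (24430 - 106/181)/35898 = (4421724/181)*(1/35898) = 736954/1082923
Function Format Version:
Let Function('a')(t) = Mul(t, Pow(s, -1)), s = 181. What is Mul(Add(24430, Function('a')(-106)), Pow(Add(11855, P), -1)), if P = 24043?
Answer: Rational(736954, 1082923) ≈ 0.68052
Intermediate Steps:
Function('a')(t) = Mul(Rational(1, 181), t) (Function('a')(t) = Mul(t, Pow(181, -1)) = Mul(t, Rational(1, 181)) = Mul(Rational(1, 181), t))
Mul(Add(24430, Function('a')(-106)), Pow(Add(11855, P), -1)) = Mul(Add(24430, Mul(Rational(1, 181), -106)), Pow(Add(11855, 24043), -1)) = Mul(Add(24430, Rational(-106, 181)), Pow(35898, -1)) = Mul(Rational(4421724, 181), Rational(1, 35898)) = Rational(736954, 1082923)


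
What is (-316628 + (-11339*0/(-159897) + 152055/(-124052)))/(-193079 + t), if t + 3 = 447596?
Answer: -39278488711/31572970728 ≈ -1.2441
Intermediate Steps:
t = 447593 (t = -3 + 447596 = 447593)
(-316628 + (-11339*0/(-159897) + 152055/(-124052)))/(-193079 + t) = (-316628 + (-11339*0/(-159897) + 152055/(-124052)))/(-193079 + 447593) = (-316628 + (0*(-1/159897) + 152055*(-1/124052)))/254514 = (-316628 + (0 - 152055/124052))*(1/254514) = (-316628 - 152055/124052)*(1/254514) = -39278488711/124052*1/254514 = -39278488711/31572970728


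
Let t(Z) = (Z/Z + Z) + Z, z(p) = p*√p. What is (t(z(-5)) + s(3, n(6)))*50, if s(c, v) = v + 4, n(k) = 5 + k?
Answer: 800 - 500*I*√5 ≈ 800.0 - 1118.0*I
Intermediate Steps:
s(c, v) = 4 + v
z(p) = p^(3/2)
t(Z) = 1 + 2*Z (t(Z) = (1 + Z) + Z = 1 + 2*Z)
(t(z(-5)) + s(3, n(6)))*50 = ((1 + 2*(-5)^(3/2)) + (4 + (5 + 6)))*50 = ((1 + 2*(-5*I*√5)) + (4 + 11))*50 = ((1 - 10*I*√5) + 15)*50 = (16 - 10*I*√5)*50 = 800 - 500*I*√5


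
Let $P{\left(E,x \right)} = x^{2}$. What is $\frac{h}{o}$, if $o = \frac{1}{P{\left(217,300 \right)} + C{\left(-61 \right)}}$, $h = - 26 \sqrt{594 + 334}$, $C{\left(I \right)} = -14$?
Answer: $- 9358544 \sqrt{58} \approx -7.1273 \cdot 10^{7}$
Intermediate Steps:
$h = - 104 \sqrt{58}$ ($h = - 26 \sqrt{928} = - 26 \cdot 4 \sqrt{58} = - 104 \sqrt{58} \approx -792.04$)
$o = \frac{1}{89986}$ ($o = \frac{1}{300^{2} - 14} = \frac{1}{90000 - 14} = \frac{1}{89986} \approx 1.1113 \cdot 10^{-5}$)
$\frac{h}{o} = - 104 \sqrt{58} \frac{1}{\frac{1}{89986}} = - 104 \sqrt{58} \cdot 89986 = - 9358544 \sqrt{58}$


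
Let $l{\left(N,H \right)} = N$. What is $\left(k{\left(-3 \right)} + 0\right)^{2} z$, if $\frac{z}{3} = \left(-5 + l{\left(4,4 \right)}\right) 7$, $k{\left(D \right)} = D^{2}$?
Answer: $-1701$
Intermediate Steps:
$z = -21$ ($z = 3 \left(-5 + 4\right) 7 = 3 \left(\left(-1\right) 7\right) = 3 \left(-7\right) = -21$)
$\left(k{\left(-3 \right)} + 0\right)^{2} z = \left(\left(-3\right)^{2} + 0\right)^{2} \left(-21\right) = \left(9 + 0\right)^{2} \left(-21\right) = 9^{2} \left(-21\right) = 81 \left(-21\right) = -1701$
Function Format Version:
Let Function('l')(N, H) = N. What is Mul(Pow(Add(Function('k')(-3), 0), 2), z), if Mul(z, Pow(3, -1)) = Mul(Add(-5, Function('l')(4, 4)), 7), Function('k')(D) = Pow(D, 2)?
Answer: -1701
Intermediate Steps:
z = -21 (z = Mul(3, Mul(Add(-5, 4), 7)) = Mul(3, Mul(-1, 7)) = Mul(3, -7) = -21)
Mul(Pow(Add(Function('k')(-3), 0), 2), z) = Mul(Pow(Add(Pow(-3, 2), 0), 2), -21) = Mul(Pow(Add(9, 0), 2), -21) = Mul(Pow(9, 2), -21) = Mul(81, -21) = -1701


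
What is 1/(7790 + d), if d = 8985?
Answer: 1/16775 ≈ 5.9613e-5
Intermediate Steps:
1/(7790 + d) = 1/(7790 + 8985) = 1/16775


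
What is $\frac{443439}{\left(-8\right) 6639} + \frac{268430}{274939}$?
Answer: $- \frac{35887273687}{4867520056} \approx -7.3728$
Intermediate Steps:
$\frac{443439}{\left(-8\right) 6639} + \frac{268430}{274939} = \frac{443439}{-53112} + 268430 \cdot \frac{1}{274939} = 443439 \left(- \frac{1}{53112}\right) + \frac{268430}{274939} = - \frac{147813}{17704} + \frac{268430}{274939} = - \frac{35887273687}{4867520056}$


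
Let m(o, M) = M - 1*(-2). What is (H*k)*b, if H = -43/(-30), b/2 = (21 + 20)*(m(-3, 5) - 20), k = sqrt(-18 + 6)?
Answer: -45838*I*sqrt(3)/15 ≈ -5292.9*I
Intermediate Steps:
m(o, M) = 2 + M (m(o, M) = M + 2 = 2 + M)
k = 2*I*sqrt(3) (k = sqrt(-12) = 2*I*sqrt(3) ≈ 3.4641*I)
b = -1066 (b = 2*((21 + 20)*((2 + 5) - 20)) = 2*(41*(7 - 20)) = 2*(41*(-13)) = 2*(-533) = -1066)
H = 43/30 (H = -43*(-1/30) = 43/30 ≈ 1.4333)
(H*k)*b = (43*(2*I*sqrt(3))/30)*(-1066) = (43*I*sqrt(3)/15)*(-1066) = -45838*I*sqrt(3)/15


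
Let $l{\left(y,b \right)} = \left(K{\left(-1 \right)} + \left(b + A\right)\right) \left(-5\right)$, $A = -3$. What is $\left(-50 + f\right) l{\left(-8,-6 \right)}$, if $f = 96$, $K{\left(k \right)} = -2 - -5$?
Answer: $1380$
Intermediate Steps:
$K{\left(k \right)} = 3$ ($K{\left(k \right)} = -2 + 5 = 3$)
$l{\left(y,b \right)} = - 5 b$ ($l{\left(y,b \right)} = \left(3 + \left(b - 3\right)\right) \left(-5\right) = \left(3 + \left(-3 + b\right)\right) \left(-5\right) = b \left(-5\right) = - 5 b$)
$\left(-50 + f\right) l{\left(-8,-6 \right)} = \left(-50 + 96\right) \left(\left(-5\right) \left(-6\right)\right) = 46 \cdot 30 = 1380$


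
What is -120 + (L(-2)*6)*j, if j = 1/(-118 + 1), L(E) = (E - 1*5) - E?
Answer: -4670/39 ≈ -119.74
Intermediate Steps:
L(E) = -5 (L(E) = (E - 5) - E = (-5 + E) - E = -5)
j = -1/117 (j = 1/(-117) = -1/117 ≈ -0.0085470)
-120 + (L(-2)*6)*j = -120 - 5*6*(-1/117) = -120 - 30*(-1/117) = -120 + 10/39 = -4670/39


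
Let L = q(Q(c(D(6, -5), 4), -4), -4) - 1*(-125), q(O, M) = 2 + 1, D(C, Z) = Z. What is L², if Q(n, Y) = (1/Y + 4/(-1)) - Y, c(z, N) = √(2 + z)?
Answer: 16384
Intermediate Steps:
Q(n, Y) = -4 + 1/Y - Y (Q(n, Y) = (1/Y + 4*(-1)) - Y = (1/Y - 4) - Y = (-4 + 1/Y) - Y = -4 + 1/Y - Y)
q(O, M) = 3
L = 128 (L = 3 - 1*(-125) = 3 + 125 = 128)
L² = 128² = 16384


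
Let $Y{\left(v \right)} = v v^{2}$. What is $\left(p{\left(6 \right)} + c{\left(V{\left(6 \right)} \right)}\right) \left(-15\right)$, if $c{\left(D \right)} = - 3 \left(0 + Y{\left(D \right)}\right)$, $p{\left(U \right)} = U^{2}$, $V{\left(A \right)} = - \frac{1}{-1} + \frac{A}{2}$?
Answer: $2340$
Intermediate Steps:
$Y{\left(v \right)} = v^{3}$
$V{\left(A \right)} = 1 + \frac{A}{2}$ ($V{\left(A \right)} = \left(-1\right) \left(-1\right) + A \frac{1}{2} = 1 + \frac{A}{2}$)
$c{\left(D \right)} = - 3 D^{3}$ ($c{\left(D \right)} = - 3 \left(0 + D^{3}\right) = - 3 D^{3}$)
$\left(p{\left(6 \right)} + c{\left(V{\left(6 \right)} \right)}\right) \left(-15\right) = \left(6^{2} - 3 \left(1 + \frac{1}{2} \cdot 6\right)^{3}\right) \left(-15\right) = \left(36 - 3 \left(1 + 3\right)^{3}\right) \left(-15\right) = \left(36 - 3 \cdot 4^{3}\right) \left(-15\right) = \left(36 - 192\right) \left(-15\right) = \left(-156\right) \left(-15\right) = 2340$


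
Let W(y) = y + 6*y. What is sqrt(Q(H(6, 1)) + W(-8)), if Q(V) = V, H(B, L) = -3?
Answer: I*sqrt(59) ≈ 7.6811*I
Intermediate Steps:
W(y) = 7*y
sqrt(Q(H(6, 1)) + W(-8)) = sqrt(-3 + 7*(-8)) = sqrt(-3 - 56) = sqrt(-59) = I*sqrt(59)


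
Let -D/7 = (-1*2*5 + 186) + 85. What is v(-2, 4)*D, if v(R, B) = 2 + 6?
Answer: -14616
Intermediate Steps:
v(R, B) = 8
D = -1827 (D = -7*((-1*2*5 + 186) + 85) = -7*((-2*5 + 186) + 85) = -7*((-10 + 186) + 85) = -7*(176 + 85) = -7*261 = -1827)
v(-2, 4)*D = 8*(-1827) = -14616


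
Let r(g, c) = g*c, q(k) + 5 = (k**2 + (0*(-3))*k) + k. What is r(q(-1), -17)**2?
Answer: 7225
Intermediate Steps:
q(k) = -5 + k + k**2 (q(k) = -5 + ((k**2 + (0*(-3))*k) + k) = -5 + ((k**2 + 0*k) + k) = -5 + ((k**2 + 0) + k) = -5 + (k**2 + k) = -5 + (k + k**2) = -5 + k + k**2)
r(g, c) = c*g
r(q(-1), -17)**2 = (-17*(-5 - 1 + (-1)**2))**2 = (-17*(-5 - 1 + 1))**2 = (-17*(-5))**2 = 85**2 = 7225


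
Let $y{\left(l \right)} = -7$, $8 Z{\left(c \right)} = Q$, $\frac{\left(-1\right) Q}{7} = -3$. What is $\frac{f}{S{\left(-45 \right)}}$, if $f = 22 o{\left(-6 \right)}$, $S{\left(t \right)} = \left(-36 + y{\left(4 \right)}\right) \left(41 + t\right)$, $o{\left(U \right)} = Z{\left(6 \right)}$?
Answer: $\frac{231}{688} \approx 0.33576$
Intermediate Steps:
$Q = 21$ ($Q = \left(-7\right) \left(-3\right) = 21$)
$Z{\left(c \right)} = \frac{21}{8}$ ($Z{\left(c \right)} = \frac{1}{8} \cdot 21 = \frac{21}{8}$)
$o{\left(U \right)} = \frac{21}{8}$
$S{\left(t \right)} = -1763 - 43 t$ ($S{\left(t \right)} = \left(-36 - 7\right) \left(41 + t\right) = - 43 \left(41 + t\right) = -1763 - 43 t$)
$f = \frac{231}{4}$ ($f = 22 \cdot \frac{21}{8} = \frac{231}{4} \approx 57.75$)
$\frac{f}{S{\left(-45 \right)}} = \frac{231}{4 \left(-1763 - -1935\right)} = \frac{231}{4 \left(-1763 + 1935\right)} = \frac{231}{4 \cdot 172} = \frac{231}{4} \cdot \frac{1}{172} = \frac{231}{688}$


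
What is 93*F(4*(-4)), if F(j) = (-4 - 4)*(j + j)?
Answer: 23808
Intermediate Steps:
F(j) = -16*j
93*F(4*(-4)) = 93*(-64*(-4)) = 93*(-16*(-16)) = 93*256 = 23808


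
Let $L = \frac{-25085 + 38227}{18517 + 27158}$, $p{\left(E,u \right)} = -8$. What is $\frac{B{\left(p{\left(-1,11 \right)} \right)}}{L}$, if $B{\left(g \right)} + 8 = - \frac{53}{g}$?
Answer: $- \frac{502425}{105136} \approx -4.7788$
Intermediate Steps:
$L = \frac{13142}{45675} \approx 0.28773$
$B{\left(g \right)} = -8 - \frac{53}{g}$
$\frac{B{\left(p{\left(-1,11 \right)} \right)}}{L} = \frac{-8 - \frac{53}{-8}}{\frac{13142}{45675}} = \left(-8 - - \frac{53}{8}\right) \frac{45675}{13142} = \left(-8 + \frac{53}{8}\right) \frac{45675}{13142} = \left(- \frac{11}{8}\right) \frac{45675}{13142} = - \frac{502425}{105136}$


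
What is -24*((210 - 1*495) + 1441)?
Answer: -27744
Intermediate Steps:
-24*((210 - 1*495) + 1441) = -24*((210 - 495) + 1441) = -24*(-285 + 1441) = -24*1156 = -27744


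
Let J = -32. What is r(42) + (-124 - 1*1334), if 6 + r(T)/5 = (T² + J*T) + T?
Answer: 822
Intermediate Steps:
r(T) = -30 - 155*T + 5*T² (r(T) = -30 + 5*((T² - 32*T) + T) = -30 + 5*(T² - 31*T) = -30 + (-155*T + 5*T²) = -30 - 155*T + 5*T²)
r(42) + (-124 - 1*1334) = (-30 - 155*42 + 5*42²) + (-124 - 1*1334) = (-30 - 6510 + 5*1764) + (-124 - 1334) = (-30 - 6510 + 8820) - 1458 = 2280 - 1458 = 822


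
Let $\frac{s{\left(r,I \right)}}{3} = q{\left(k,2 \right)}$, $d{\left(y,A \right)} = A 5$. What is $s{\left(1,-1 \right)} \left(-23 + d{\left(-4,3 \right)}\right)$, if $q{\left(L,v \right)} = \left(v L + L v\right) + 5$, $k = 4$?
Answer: $-504$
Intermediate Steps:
$d{\left(y,A \right)} = 5 A$
$q{\left(L,v \right)} = 5 + 2 L v$ ($q{\left(L,v \right)} = \left(L v + L v\right) + 5 = 2 L v + 5 = 5 + 2 L v$)
$s{\left(r,I \right)} = 63$ ($s{\left(r,I \right)} = 3 \left(5 + 2 \cdot 4 \cdot 2\right) = 3 \left(5 + 16\right) = 3 \cdot 21 = 63$)
$s{\left(1,-1 \right)} \left(-23 + d{\left(-4,3 \right)}\right) = 63 \left(-23 + 5 \cdot 3\right) = 63 \left(-23 + 15\right) = 63 \left(-8\right) = -504$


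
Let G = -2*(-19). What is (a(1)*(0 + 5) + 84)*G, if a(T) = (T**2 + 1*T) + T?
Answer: 3762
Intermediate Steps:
a(T) = T**2 + 2*T (a(T) = (T**2 + T) + T = (T + T**2) + T = T**2 + 2*T)
G = 38
(a(1)*(0 + 5) + 84)*G = ((1*(2 + 1))*(0 + 5) + 84)*38 = ((1*3)*5 + 84)*38 = (3*5 + 84)*38 = (15 + 84)*38 = 99*38 = 3762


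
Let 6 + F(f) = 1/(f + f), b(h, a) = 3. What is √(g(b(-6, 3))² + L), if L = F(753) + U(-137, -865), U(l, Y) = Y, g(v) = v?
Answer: I*√1955045526/1506 ≈ 29.36*I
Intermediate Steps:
F(f) = -6 + 1/(2*f) (F(f) = -6 + 1/(f + f) = -6 + 1/(2*f))
L = -1311725/1506 (L = (-6 + (½)/753) - 865 = (-6 + (½)*(1/753)) - 865 = (-6 + 1/1506) - 865 = -9035/1506 - 865 = -1311725/1506 ≈ -871.00)
√(g(b(-6, 3))² + L) = √(3² - 1311725/1506) = √(9 - 1311725/1506) = √(-1298171/1506) = I*√1955045526/1506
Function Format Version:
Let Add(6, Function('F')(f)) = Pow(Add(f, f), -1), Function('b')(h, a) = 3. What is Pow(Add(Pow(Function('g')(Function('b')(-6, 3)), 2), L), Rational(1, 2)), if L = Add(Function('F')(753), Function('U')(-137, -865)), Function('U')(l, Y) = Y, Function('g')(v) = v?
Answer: Mul(Rational(1, 1506), I, Pow(1955045526, Rational(1, 2))) ≈ Mul(29.360, I)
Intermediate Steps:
Function('F')(f) = Add(-6, Mul(Rational(1, 2), Pow(f, -1))) (Function('F')(f) = Add(-6, Pow(Add(f, f), -1)) = Add(-6, Pow(Mul(2, f), -1)) = Add(-6, Mul(Rational(1, 2), Pow(f, -1))))
L = Rational(-1311725, 1506) (L = Add(Add(-6, Mul(Rational(1, 2), Pow(753, -1))), -865) = Add(Add(-6, Mul(Rational(1, 2), Rational(1, 753))), -865) = Add(Add(-6, Rational(1, 1506)), -865) = Add(Rational(-9035, 1506), -865) = Rational(-1311725, 1506) ≈ -871.00)
Pow(Add(Pow(Function('g')(Function('b')(-6, 3)), 2), L), Rational(1, 2)) = Pow(Add(Pow(3, 2), Rational(-1311725, 1506)), Rational(1, 2)) = Pow(Add(9, Rational(-1311725, 1506)), Rational(1, 2)) = Pow(Rational(-1298171, 1506), Rational(1, 2)) = Mul(Rational(1, 1506), I, Pow(1955045526, Rational(1, 2)))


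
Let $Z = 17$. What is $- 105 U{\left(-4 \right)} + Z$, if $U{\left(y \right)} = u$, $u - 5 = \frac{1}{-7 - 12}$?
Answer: $- \frac{9547}{19} \approx -502.47$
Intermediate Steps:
$u = \frac{94}{19}$ ($u = 5 + \frac{1}{-7 - 12} = 5 + \frac{1}{-19} = 5 - \frac{1}{19} = \frac{94}{19} \approx 4.9474$)
$U{\left(y \right)} = \frac{94}{19}$
$- 105 U{\left(-4 \right)} + Z = \left(-105\right) \frac{94}{19} + 17 = - \frac{9870}{19} + 17 = - \frac{9547}{19}$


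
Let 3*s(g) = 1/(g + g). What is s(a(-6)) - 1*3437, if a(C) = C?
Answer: -123733/36 ≈ -3437.0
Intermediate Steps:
s(g) = 1/(6*g) (s(g) = 1/(3*(g + g)) = 1/(3*((2*g))) = (1/(2*g))/3 = 1/(6*g))
s(a(-6)) - 1*3437 = (1/6)/(-6) - 1*3437 = (1/6)*(-1/6) - 3437 = -1/36 - 3437 = -123733/36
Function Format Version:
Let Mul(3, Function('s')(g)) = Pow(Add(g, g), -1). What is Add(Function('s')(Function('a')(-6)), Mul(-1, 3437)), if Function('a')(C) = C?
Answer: Rational(-123733, 36) ≈ -3437.0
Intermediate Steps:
Function('s')(g) = Mul(Rational(1, 6), Pow(g, -1)) (Function('s')(g) = Mul(Rational(1, 3), Pow(Add(g, g), -1)) = Mul(Rational(1, 3), Pow(Mul(2, g), -1)) = Mul(Rational(1, 3), Mul(Rational(1, 2), Pow(g, -1))) = Mul(Rational(1, 6), Pow(g, -1)))
Add(Function('s')(Function('a')(-6)), Mul(-1, 3437)) = Add(Mul(Rational(1, 6), Pow(-6, -1)), Mul(-1, 3437)) = Add(Mul(Rational(1, 6), Rational(-1, 6)), -3437) = Add(Rational(-1, 36), -3437) = Rational(-123733, 36)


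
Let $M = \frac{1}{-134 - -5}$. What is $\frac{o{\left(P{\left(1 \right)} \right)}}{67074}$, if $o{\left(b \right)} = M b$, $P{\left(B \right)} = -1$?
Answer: $\frac{1}{8652546} \approx 1.1557 \cdot 10^{-7}$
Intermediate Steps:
$M = - \frac{1}{129}$ ($M = \frac{1}{-134 + 5} = \frac{1}{-129} = - \frac{1}{129} \approx -0.0077519$)
$o{\left(b \right)} = - \frac{b}{129}$
$\frac{o{\left(P{\left(1 \right)} \right)}}{67074} = \frac{\left(- \frac{1}{129}\right) \left(-1\right)}{67074} = \frac{1}{129} \cdot \frac{1}{67074} = \frac{1}{8652546}$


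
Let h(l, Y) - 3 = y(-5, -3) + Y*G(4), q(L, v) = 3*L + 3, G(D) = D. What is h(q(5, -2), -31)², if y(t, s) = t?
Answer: 15876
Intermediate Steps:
q(L, v) = 3 + 3*L
h(l, Y) = -2 + 4*Y (h(l, Y) = 3 + (-5 + Y*4) = 3 + (-5 + 4*Y) = -2 + 4*Y)
h(q(5, -2), -31)² = (-2 + 4*(-31))² = (-2 - 124)² = (-126)² = 15876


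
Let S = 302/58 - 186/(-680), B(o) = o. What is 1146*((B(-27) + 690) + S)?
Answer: 3776767341/4930 ≈ 7.6608e+5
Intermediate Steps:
S = 54037/9860 (S = 302*(1/58) - 186*(-1/680) = 151/29 + 93/340 = 54037/9860 ≈ 5.4804)
1146*((B(-27) + 690) + S) = 1146*((-27 + 690) + 54037/9860) = 1146*(663 + 54037/9860) = 1146*(6591217/9860) = 3776767341/4930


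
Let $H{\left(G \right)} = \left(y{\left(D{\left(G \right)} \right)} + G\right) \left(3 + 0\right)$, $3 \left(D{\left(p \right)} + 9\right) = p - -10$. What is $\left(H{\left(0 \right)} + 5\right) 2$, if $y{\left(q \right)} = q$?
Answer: $-24$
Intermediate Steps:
$D{\left(p \right)} = - \frac{17}{3} + \frac{p}{3}$ ($D{\left(p \right)} = -9 + \frac{p - -10}{3} = -9 + \frac{p + 10}{3} = -9 + \frac{10 + p}{3} = -9 + \left(\frac{10}{3} + \frac{p}{3}\right) = - \frac{17}{3} + \frac{p}{3}$)
$H{\left(G \right)} = -17 + 4 G$ ($H{\left(G \right)} = \left(\left(- \frac{17}{3} + \frac{G}{3}\right) + G\right) \left(3 + 0\right) = \left(- \frac{17}{3} + \frac{4 G}{3}\right) 3 = -17 + 4 G$)
$\left(H{\left(0 \right)} + 5\right) 2 = \left(\left(-17 + 4 \cdot 0\right) + 5\right) 2 = \left(\left(-17 + 0\right) + 5\right) 2 = \left(-17 + 5\right) 2 = \left(-12\right) 2 = -24$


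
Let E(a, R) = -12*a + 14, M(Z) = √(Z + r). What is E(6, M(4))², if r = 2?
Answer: 3364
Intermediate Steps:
M(Z) = √(2 + Z) (M(Z) = √(Z + 2) = √(2 + Z))
E(a, R) = 14 - 12*a
E(6, M(4))² = (14 - 12*6)² = (14 - 72)² = (-58)² = 3364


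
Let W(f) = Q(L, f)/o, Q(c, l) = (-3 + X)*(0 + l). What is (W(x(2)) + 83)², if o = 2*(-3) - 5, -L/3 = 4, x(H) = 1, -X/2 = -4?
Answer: 824464/121 ≈ 6813.8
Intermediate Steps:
X = 8 (X = -2*(-4) = 8)
L = -12 (L = -3*4 = -12)
Q(c, l) = 5*l (Q(c, l) = (-3 + 8)*(0 + l) = 5*l)
o = -11 (o = -6 - 5 = -11)
W(f) = -5*f/11 (W(f) = (5*f)/(-11) = (5*f)*(-1/11) = -5*f/11)
(W(x(2)) + 83)² = (-5/11*1 + 83)² = (-5/11 + 83)² = (908/11)² = 824464/121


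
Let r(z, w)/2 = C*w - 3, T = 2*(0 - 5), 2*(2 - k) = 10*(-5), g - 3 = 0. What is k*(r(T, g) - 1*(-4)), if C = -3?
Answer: -540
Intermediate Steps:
g = 3 (g = 3 + 0 = 3)
k = 27 (k = 2 - 5*(-5) = 2 - ½*(-50) = 2 + 25 = 27)
T = -10 (T = 2*(-5) = -10)
r(z, w) = -6 - 6*w (r(z, w) = 2*(-3*w - 3) = 2*(-3 - 3*w) = -6 - 6*w)
k*(r(T, g) - 1*(-4)) = 27*((-6 - 6*3) - 1*(-4)) = 27*((-6 - 18) + 4) = 27*(-24 + 4) = 27*(-20) = -540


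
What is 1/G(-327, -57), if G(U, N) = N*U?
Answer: 1/18639 ≈ 5.3651e-5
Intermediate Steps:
1/G(-327, -57) = 1/(-57*(-327)) = 1/18639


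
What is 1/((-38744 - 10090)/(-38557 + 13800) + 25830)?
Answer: 24757/639522144 ≈ 3.8712e-5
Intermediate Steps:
1/((-38744 - 10090)/(-38557 + 13800) + 25830) = 1/(-48834/(-24757) + 25830) = 1/(-48834*(-1/24757) + 25830) = 1/(48834/24757 + 25830) = 1/(639522144/24757) = 24757/639522144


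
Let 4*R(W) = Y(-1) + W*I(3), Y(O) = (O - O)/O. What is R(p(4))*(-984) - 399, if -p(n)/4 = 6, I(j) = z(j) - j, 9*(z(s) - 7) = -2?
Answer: 21905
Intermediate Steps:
z(s) = 61/9 (z(s) = 7 + (⅑)*(-2) = 7 - 2/9 = 61/9)
I(j) = 61/9 - j
p(n) = -24 (p(n) = -4*6 = -24)
Y(O) = 0 (Y(O) = 0/O = 0)
R(W) = 17*W/18 (R(W) = (0 + W*(61/9 - 1*3))/4 = (0 + W*(61/9 - 3))/4 = (0 + W*(34/9))/4 = (0 + 34*W/9)/4 = (34*W/9)/4 = 17*W/18)
R(p(4))*(-984) - 399 = ((17/18)*(-24))*(-984) - 399 = -68/3*(-984) - 399 = 22304 - 399 = 21905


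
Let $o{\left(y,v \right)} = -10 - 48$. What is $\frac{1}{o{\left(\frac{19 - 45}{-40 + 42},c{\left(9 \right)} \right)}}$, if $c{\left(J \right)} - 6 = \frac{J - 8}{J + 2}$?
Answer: $- \frac{1}{58} \approx -0.017241$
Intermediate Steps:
$c{\left(J \right)} = 6 + \frac{-8 + J}{2 + J}$ ($c{\left(J \right)} = 6 + \frac{J - 8}{J + 2} = 6 + \frac{-8 + J}{2 + J}$)
$o{\left(y,v \right)} = -58$
$\frac{1}{o{\left(\frac{19 - 45}{-40 + 42},c{\left(9 \right)} \right)}} = \frac{1}{-58} = - \frac{1}{58}$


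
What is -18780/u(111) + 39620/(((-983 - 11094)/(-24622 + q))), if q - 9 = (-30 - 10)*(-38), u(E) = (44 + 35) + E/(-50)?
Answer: 3501132246740/46363603 ≈ 75515.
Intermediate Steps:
u(E) = 79 - E/50 (u(E) = 79 + E*(-1/50) = 79 - E/50)
q = 1529 (q = 9 + (-30 - 10)*(-38) = 9 - 40*(-38) = 9 + 1520 = 1529)
-18780/u(111) + 39620/(((-983 - 11094)/(-24622 + q))) = -18780/(79 - 1/50*111) + 39620/(((-983 - 11094)/(-24622 + 1529))) = -18780/(79 - 111/50) + 39620/((-12077/(-23093))) = -18780/3839/50 + 39620/((-12077*(-1/23093))) = -18780*50/3839 + 39620/(12077/23093) = -939000/3839 + 39620*(23093/12077) = -939000/3839 + 914944660/12077 = 3501132246740/46363603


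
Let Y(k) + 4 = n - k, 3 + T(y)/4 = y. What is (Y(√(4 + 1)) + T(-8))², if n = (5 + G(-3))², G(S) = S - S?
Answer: (23 + √5)² ≈ 636.86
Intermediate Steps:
G(S) = 0
T(y) = -12 + 4*y
n = 25 (n = (5 + 0)² = 5² = 25)
Y(k) = 21 - k (Y(k) = -4 + (25 - k) = 21 - k)
(Y(√(4 + 1)) + T(-8))² = ((21 - √(4 + 1)) + (-12 + 4*(-8)))² = ((21 - √5) + (-12 - 32))² = ((21 - √5) - 44)² = (-23 - √5)²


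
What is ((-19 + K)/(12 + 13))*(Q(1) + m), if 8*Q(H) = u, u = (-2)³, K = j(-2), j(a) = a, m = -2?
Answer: 63/25 ≈ 2.5200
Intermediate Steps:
K = -2
u = -8
Q(H) = -1 (Q(H) = (⅛)*(-8) = -1)
((-19 + K)/(12 + 13))*(Q(1) + m) = ((-19 - 2)/(12 + 13))*(-1 - 2) = -21/25*(-3) = 63/25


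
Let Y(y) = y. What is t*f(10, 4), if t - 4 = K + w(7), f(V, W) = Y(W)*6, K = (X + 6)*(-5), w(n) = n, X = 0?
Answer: -456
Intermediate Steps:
K = -30 (K = (0 + 6)*(-5) = 6*(-5) = -30)
f(V, W) = 6*W (f(V, W) = W*6 = 6*W)
t = -19 (t = 4 + (-30 + 7) = 4 - 23 = -19)
t*f(10, 4) = -114*4 = -19*24 = -456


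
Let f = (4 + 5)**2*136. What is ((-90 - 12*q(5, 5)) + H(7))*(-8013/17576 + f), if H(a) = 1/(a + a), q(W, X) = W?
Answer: -406385717097/246064 ≈ -1.6515e+6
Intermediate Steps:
H(a) = 1/(2*a)
f = 11016 (f = 9**2*136 = 81*136 = 11016)
((-90 - 12*q(5, 5)) + H(7))*(-8013/17576 + f) = ((-90 - 12*5) + (1/2)/7)*(-8013/17576 + 11016) = ((-90 - 60) + (1/2)*(1/7))*(-8013*1/17576 + 11016) = (-150 + 1/14)*(-8013/17576 + 11016) = -2099/14*193609203/17576 = -406385717097/246064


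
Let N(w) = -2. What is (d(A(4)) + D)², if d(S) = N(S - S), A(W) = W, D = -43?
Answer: 2025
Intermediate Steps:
d(S) = -2
(d(A(4)) + D)² = (-2 - 43)² = (-45)² = 2025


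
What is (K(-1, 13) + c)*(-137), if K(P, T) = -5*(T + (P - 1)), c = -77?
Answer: 18084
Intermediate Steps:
K(P, T) = 5 - 5*P - 5*T (K(P, T) = -5*(T + (-1 + P)) = -5*(-1 + P + T) = 5 - 5*P - 5*T)
(K(-1, 13) + c)*(-137) = ((5 - 5*(-1) - 5*13) - 77)*(-137) = ((5 + 5 - 65) - 77)*(-137) = (-55 - 77)*(-137) = -132*(-137) = 18084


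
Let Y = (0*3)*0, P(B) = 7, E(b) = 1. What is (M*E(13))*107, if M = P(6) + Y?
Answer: 749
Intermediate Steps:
Y = 0 (Y = 0*0 = 0)
M = 7 (M = 7 + 0 = 7)
(M*E(13))*107 = (7*1)*107 = 7*107 = 749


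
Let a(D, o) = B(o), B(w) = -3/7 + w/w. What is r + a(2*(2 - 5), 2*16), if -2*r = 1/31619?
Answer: 36135/63238 ≈ 0.57141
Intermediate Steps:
B(w) = 4/7 (B(w) = -3*⅐ + 1 = -3/7 + 1 = 4/7)
a(D, o) = 4/7
r = -1/63238 (r = -½/31619 = -½*1/31619 = -1/63238 ≈ -1.5813e-5)
r + a(2*(2 - 5), 2*16) = -1/63238 + 4/7 = 36135/63238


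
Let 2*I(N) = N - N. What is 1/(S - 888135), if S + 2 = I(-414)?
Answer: -1/888137 ≈ -1.1260e-6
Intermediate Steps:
I(N) = 0 (I(N) = (N - N)/2 = (½)*0 = 0)
S = -2 (S = -2 + 0 = -2)
1/(S - 888135) = 1/(-2 - 888135) = 1/(-888137) = -1/888137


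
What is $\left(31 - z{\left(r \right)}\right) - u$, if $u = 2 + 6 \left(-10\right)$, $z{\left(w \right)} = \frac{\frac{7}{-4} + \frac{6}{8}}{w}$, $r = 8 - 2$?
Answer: $\frac{535}{6} \approx 89.167$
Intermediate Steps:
$r = 6$ ($r = 8 - 2 = 6$)
$z{\left(w \right)} = - \frac{1}{w}$ ($z{\left(w \right)} = \frac{7 \left(- \frac{1}{4}\right) + 6 \cdot \frac{1}{8}}{w} = \frac{- \frac{7}{4} + \frac{3}{4}}{w} = - \frac{1}{w}$)
$u = -58$ ($u = 2 - 60 = -58$)
$\left(31 - z{\left(r \right)}\right) - u = \left(31 - - \frac{1}{6}\right) - -58 = \left(31 - \left(-1\right) \frac{1}{6}\right) + 58 = \left(31 - - \frac{1}{6}\right) + 58 = \left(31 + \frac{1}{6}\right) + 58 = \frac{187}{6} + 58 = \frac{535}{6}$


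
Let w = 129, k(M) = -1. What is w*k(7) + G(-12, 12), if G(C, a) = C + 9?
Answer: -132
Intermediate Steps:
G(C, a) = 9 + C
w*k(7) + G(-12, 12) = 129*(-1) + (9 - 12) = -129 - 3 = -132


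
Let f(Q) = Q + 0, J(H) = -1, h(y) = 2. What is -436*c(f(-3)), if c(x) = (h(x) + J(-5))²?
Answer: -436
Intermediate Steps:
f(Q) = Q
c(x) = 1 (c(x) = (2 - 1)² = 1² = 1)
-436*c(f(-3)) = -436*1 = -436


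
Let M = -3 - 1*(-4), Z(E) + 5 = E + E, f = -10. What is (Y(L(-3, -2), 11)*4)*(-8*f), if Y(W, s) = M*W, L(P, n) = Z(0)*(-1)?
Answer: 1600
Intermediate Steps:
Z(E) = -5 + 2*E (Z(E) = -5 + (E + E) = -5 + 2*E)
M = 1 (M = -3 + 4 = 1)
L(P, n) = 5 (L(P, n) = (-5 + 2*0)*(-1) = (-5 + 0)*(-1) = -5*(-1) = 5)
Y(W, s) = W (Y(W, s) = 1*W = W)
(Y(L(-3, -2), 11)*4)*(-8*f) = (5*4)*(-8*(-10)) = 20*80 = 1600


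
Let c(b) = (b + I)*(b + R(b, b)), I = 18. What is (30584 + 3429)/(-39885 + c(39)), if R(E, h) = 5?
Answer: -34013/37377 ≈ -0.91000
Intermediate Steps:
c(b) = (5 + b)*(18 + b) (c(b) = (b + 18)*(b + 5) = (18 + b)*(5 + b) = (5 + b)*(18 + b))
(30584 + 3429)/(-39885 + c(39)) = (30584 + 3429)/(-39885 + (90 + 39**2 + 23*39)) = 34013/(-39885 + (90 + 1521 + 897)) = 34013/(-39885 + 2508) = 34013/(-37377) = 34013*(-1/37377) = -34013/37377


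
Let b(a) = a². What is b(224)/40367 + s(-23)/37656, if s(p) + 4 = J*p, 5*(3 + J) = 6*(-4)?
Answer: 9482539139/7600298760 ≈ 1.2477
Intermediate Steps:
J = -39/5 (J = -3 + (6*(-4))/5 = -3 + (⅕)*(-24) = -3 - 24/5 = -39/5 ≈ -7.8000)
s(p) = -4 - 39*p/5
b(224)/40367 + s(-23)/37656 = 224²/40367 + (-4 - 39/5*(-23))/37656 = 50176*(1/40367) + (-4 + 897/5)*(1/37656) = 50176/40367 + (877/5)*(1/37656) = 50176/40367 + 877/188280 = 9482539139/7600298760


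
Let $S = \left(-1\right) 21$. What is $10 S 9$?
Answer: $-1890$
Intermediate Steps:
$S = -21$
$10 S 9 = 10 \left(-21\right) 9 = \left(-210\right) 9 = -1890$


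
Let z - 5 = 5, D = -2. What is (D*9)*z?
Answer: -180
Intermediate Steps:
z = 10 (z = 5 + 5 = 10)
(D*9)*z = -2*9*10 = -18*10 = -180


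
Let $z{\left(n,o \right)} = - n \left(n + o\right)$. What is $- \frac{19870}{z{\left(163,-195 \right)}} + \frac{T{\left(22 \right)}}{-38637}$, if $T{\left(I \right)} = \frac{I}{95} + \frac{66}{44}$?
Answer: $- \frac{36466995541}{9572703120} \approx -3.8095$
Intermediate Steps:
$T{\left(I \right)} = \frac{3}{2} + \frac{I}{95}$ ($T{\left(I \right)} = I \frac{1}{95} + 66 \cdot \frac{1}{44} = \frac{I}{95} + \frac{3}{2} = \frac{3}{2} + \frac{I}{95}$)
$z{\left(n,o \right)} = - n \left(n + o\right)$
$- \frac{19870}{z{\left(163,-195 \right)}} + \frac{T{\left(22 \right)}}{-38637} = - \frac{19870}{\left(-1\right) 163 \left(163 - 195\right)} + \frac{\frac{3}{2} + \frac{1}{95} \cdot 22}{-38637} = - \frac{19870}{\left(-1\right) 163 \left(-32\right)} + \left(\frac{3}{2} + \frac{22}{95}\right) \left(- \frac{1}{38637}\right) = - \frac{19870}{5216} + \frac{329}{190} \left(- \frac{1}{38637}\right) = \left(-19870\right) \frac{1}{5216} - \frac{329}{7341030} = - \frac{9935}{2608} - \frac{329}{7341030} = - \frac{36466995541}{9572703120}$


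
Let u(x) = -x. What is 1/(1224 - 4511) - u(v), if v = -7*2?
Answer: -46019/3287 ≈ -14.000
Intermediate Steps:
v = -14
1/(1224 - 4511) - u(v) = 1/(1224 - 4511) - (-1)*(-14) = 1/(-3287) - 1*14 = -1/3287 - 14 = -46019/3287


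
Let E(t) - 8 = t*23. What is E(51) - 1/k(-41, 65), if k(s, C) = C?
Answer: 76764/65 ≈ 1181.0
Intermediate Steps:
E(t) = 8 + 23*t (E(t) = 8 + t*23 = 8 + 23*t)
E(51) - 1/k(-41, 65) = (8 + 23*51) - 1/65 = (8 + 1173) - 1*1/65 = 1181 - 1/65 = 76764/65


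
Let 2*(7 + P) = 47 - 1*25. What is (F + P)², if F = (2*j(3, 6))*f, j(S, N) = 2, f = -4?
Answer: 144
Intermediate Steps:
P = 4 (P = -7 + (47 - 1*25)/2 = -7 + (47 - 25)/2 = -7 + (½)*22 = -7 + 11 = 4)
F = -16 (F = (2*2)*(-4) = 4*(-4) = -16)
(F + P)² = (-16 + 4)² = (-12)² = 144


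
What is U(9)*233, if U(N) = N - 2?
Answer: 1631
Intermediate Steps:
U(N) = -2 + N
U(9)*233 = (-2 + 9)*233 = 7*233 = 1631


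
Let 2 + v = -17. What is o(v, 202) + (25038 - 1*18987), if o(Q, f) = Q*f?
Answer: 2213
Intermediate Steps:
v = -19 (v = -2 - 17 = -19)
o(v, 202) + (25038 - 1*18987) = -19*202 + (25038 - 1*18987) = -3838 + (25038 - 18987) = -3838 + 6051 = 2213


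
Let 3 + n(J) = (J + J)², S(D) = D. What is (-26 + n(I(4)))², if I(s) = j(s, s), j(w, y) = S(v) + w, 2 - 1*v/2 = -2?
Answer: 299209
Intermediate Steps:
v = 8 (v = 4 - 2*(-2) = 4 + 4 = 8)
j(w, y) = 8 + w
I(s) = 8 + s
n(J) = -3 + 4*J² (n(J) = -3 + (J + J)² = -3 + (2*J)² = -3 + 4*J²)
(-26 + n(I(4)))² = (-26 + (-3 + 4*(8 + 4)²))² = (-26 + (-3 + 4*12²))² = (-26 + (-3 + 4*144))² = (-26 + (-3 + 576))² = (-26 + 573)² = 547² = 299209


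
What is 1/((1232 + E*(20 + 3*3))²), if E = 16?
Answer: 1/2876416 ≈ 3.4765e-7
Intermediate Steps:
1/((1232 + E*(20 + 3*3))²) = 1/((1232 + 16*(20 + 3*3))²) = 1/((1232 + 16*(20 + 9))²) = 1/((1232 + 16*29)²) = 1/((1232 + 464)²) = 1/(1696²) = 1/2876416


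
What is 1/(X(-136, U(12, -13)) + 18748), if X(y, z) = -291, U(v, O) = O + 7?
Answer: 1/18457 ≈ 5.4180e-5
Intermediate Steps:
U(v, O) = 7 + O
1/(X(-136, U(12, -13)) + 18748) = 1/(-291 + 18748) = 1/18457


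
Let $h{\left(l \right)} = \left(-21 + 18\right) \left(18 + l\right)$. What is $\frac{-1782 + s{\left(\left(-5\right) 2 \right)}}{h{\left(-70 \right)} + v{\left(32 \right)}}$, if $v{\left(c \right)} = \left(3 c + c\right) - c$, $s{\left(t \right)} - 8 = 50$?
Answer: $- \frac{431}{63} \approx -6.8413$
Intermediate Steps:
$s{\left(t \right)} = 58$ ($s{\left(t \right)} = 8 + 50 = 58$)
$v{\left(c \right)} = 3 c$ ($v{\left(c \right)} = 4 c - c = 3 c$)
$h{\left(l \right)} = -54 - 3 l$ ($h{\left(l \right)} = - 3 \left(18 + l\right) = -54 - 3 l$)
$\frac{-1782 + s{\left(\left(-5\right) 2 \right)}}{h{\left(-70 \right)} + v{\left(32 \right)}} = \frac{-1782 + 58}{\left(-54 - -210\right) + 3 \cdot 32} = - \frac{1724}{\left(-54 + 210\right) + 96} = - \frac{1724}{156 + 96} = - \frac{1724}{252} = \left(-1724\right) \frac{1}{252} = - \frac{431}{63}$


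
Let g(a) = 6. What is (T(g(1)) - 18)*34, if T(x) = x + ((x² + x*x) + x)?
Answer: 2244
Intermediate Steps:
T(x) = 2*x + 2*x² (T(x) = x + ((x² + x²) + x) = x + (2*x² + x) = x + (x + 2*x²) = 2*x + 2*x²)
(T(g(1)) - 18)*34 = (2*6*(1 + 6) - 18)*34 = (2*6*7 - 18)*34 = (84 - 18)*34 = 66*34 = 2244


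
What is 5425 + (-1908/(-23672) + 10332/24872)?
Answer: 49912018720/9199531 ≈ 5425.5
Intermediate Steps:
5425 + (-1908/(-23672) + 10332/24872) = 5425 + (-1908*(-1/23672) + 10332*(1/24872)) = 5425 + (477/5918 + 2583/6218) = 5425 + 4563045/9199531 = 49912018720/9199531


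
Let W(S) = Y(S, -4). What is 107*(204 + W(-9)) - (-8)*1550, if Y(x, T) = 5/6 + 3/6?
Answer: 103112/3 ≈ 34371.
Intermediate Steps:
Y(x, T) = 4/3 (Y(x, T) = 5*(⅙) + 3*(⅙) = ⅚ + ½ = 4/3)
W(S) = 4/3
107*(204 + W(-9)) - (-8)*1550 = 107*(204 + 4/3) - (-8)*1550 = 107*(616/3) - 1*(-12400) = 65912/3 + 12400 = 103112/3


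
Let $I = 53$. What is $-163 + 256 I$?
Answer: $13405$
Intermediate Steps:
$-163 + 256 I = -163 + 256 \cdot 53 = -163 + 13568 = 13405$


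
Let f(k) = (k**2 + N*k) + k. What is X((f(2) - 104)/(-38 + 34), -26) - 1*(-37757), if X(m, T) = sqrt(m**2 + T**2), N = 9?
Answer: 37757 + 2*sqrt(269) ≈ 37790.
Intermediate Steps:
f(k) = k**2 + 10*k (f(k) = (k**2 + 9*k) + k = k**2 + 10*k)
X(m, T) = sqrt(T**2 + m**2)
X((f(2) - 104)/(-38 + 34), -26) - 1*(-37757) = sqrt((-26)**2 + ((2*(10 + 2) - 104)/(-38 + 34))**2) - 1*(-37757) = sqrt(676 + ((2*12 - 104)/(-4))**2) + 37757 = sqrt(676 + ((24 - 104)*(-1/4))**2) + 37757 = sqrt(676 + (-80*(-1/4))**2) + 37757 = sqrt(676 + 20**2) + 37757 = sqrt(676 + 400) + 37757 = sqrt(1076) + 37757 = 2*sqrt(269) + 37757 = 37757 + 2*sqrt(269)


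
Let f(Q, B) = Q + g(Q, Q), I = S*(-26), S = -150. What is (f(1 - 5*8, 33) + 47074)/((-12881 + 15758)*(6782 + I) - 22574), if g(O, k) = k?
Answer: 11749/7677385 ≈ 0.0015303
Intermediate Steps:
I = 3900 (I = -150*(-26) = 3900)
f(Q, B) = 2*Q (f(Q, B) = Q + Q = 2*Q)
(f(1 - 5*8, 33) + 47074)/((-12881 + 15758)*(6782 + I) - 22574) = (2*(1 - 5*8) + 47074)/((-12881 + 15758)*(6782 + 3900) - 22574) = (2*(1 - 40) + 47074)/(2877*10682 - 22574) = (2*(-39) + 47074)/(30732114 - 22574) = (-78 + 47074)/30709540 = 46996*(1/30709540) = 11749/7677385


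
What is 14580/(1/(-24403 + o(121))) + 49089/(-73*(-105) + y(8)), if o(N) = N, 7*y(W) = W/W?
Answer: -18995917039737/53656 ≈ -3.5403e+8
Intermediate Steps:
y(W) = ⅐ (y(W) = (W/W)/7 = (⅐)*1 = ⅐)
14580/(1/(-24403 + o(121))) + 49089/(-73*(-105) + y(8)) = 14580/(1/(-24403 + 121)) + 49089/(-73*(-105) + ⅐) = 14580/(1/(-24282)) + 49089/(7665 + ⅐) = 14580/(-1/24282) + 49089/(53656/7) = 14580*(-24282) + 49089*(7/53656) = -354031560 + 343623/53656 = -18995917039737/53656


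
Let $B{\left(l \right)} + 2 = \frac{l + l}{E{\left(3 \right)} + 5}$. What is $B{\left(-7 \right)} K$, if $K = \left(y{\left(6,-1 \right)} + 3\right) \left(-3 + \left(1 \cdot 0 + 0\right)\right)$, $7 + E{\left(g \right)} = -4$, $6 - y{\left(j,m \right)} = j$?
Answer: $-3$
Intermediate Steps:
$y{\left(j,m \right)} = 6 - j$
$E{\left(g \right)} = -11$ ($E{\left(g \right)} = -7 - 4 = -11$)
$B{\left(l \right)} = -2 - \frac{l}{3}$ ($B{\left(l \right)} = -2 + \frac{l + l}{-11 + 5} = -2 + \frac{2 l}{-6} = -2 + 2 l \left(- \frac{1}{6}\right) = -2 - \frac{l}{3}$)
$K = -9$ ($K = \left(\left(6 - 6\right) + 3\right) \left(-3 + \left(1 \cdot 0 + 0\right)\right) = \left(\left(6 - 6\right) + 3\right) \left(-3 + \left(0 + 0\right)\right) = \left(0 + 3\right) \left(-3 + 0\right) = 3 \left(-3\right) = -9$)
$B{\left(-7 \right)} K = \left(-2 - - \frac{7}{3}\right) \left(-9\right) = \left(-2 + \frac{7}{3}\right) \left(-9\right) = \frac{1}{3} \left(-9\right) = -3$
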